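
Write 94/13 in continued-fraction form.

Run the Euclidean algorithm on 94 and 13; the successive quotients are the partial quotients a_0, a_1, ... (each step inverts the fractional part left over by the previous one):
  94 = 7*13 + 3, so a_0 = 7.
  13 = 4*3 + 1, so a_1 = 4.
  3 = 3*1 + 0, so a_2 = 3.
The remainder reaches 0 after 3 divisions, so the expansion has 3 partial quotients, read off in order.

[7; 4, 3]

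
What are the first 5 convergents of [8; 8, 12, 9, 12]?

Using the convergent recurrence p_i = a_i*p_{i-1} + p_{i-2}, q_i = a_i*q_{i-1} + q_{i-2} with p_{-2}=0, p_{-1}=1, q_{-2}=1, q_{-1}=0:
  i=0: a_0=8, p_0 = 8*1 + 0 = 8, q_0 = 8*0 + 1 = 1.
  i=1: a_1=8, p_1 = 8*8 + 1 = 65, q_1 = 8*1 + 0 = 8.
  i=2: a_2=12, p_2 = 12*65 + 8 = 788, q_2 = 12*8 + 1 = 97.
  i=3: a_3=9, p_3 = 9*788 + 65 = 7157, q_3 = 9*97 + 8 = 881.
  i=4: a_4=12, p_4 = 12*7157 + 788 = 86672, q_4 = 12*881 + 97 = 10669.

8/1, 65/8, 788/97, 7157/881, 86672/10669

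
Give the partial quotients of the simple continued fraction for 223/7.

Run the Euclidean algorithm on 223 and 7; the successive quotients are the partial quotients a_0, a_1, ... (each step inverts the fractional part left over by the previous one):
  223 = 31*7 + 6, so a_0 = 31.
  7 = 1*6 + 1, so a_1 = 1.
  6 = 6*1 + 0, so a_2 = 6.
The remainder reaches 0 after 3 divisions, so the expansion has 3 partial quotients, read off in order.

[31; 1, 6]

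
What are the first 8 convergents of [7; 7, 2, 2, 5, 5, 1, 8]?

Using the convergent recurrence p_i = a_i*p_{i-1} + p_{i-2}, q_i = a_i*q_{i-1} + q_{i-2} with p_{-2}=0, p_{-1}=1, q_{-2}=1, q_{-1}=0:
  i=0: a_0=7, p_0 = 7*1 + 0 = 7, q_0 = 7*0 + 1 = 1.
  i=1: a_1=7, p_1 = 7*7 + 1 = 50, q_1 = 7*1 + 0 = 7.
  i=2: a_2=2, p_2 = 2*50 + 7 = 107, q_2 = 2*7 + 1 = 15.
  i=3: a_3=2, p_3 = 2*107 + 50 = 264, q_3 = 2*15 + 7 = 37.
  i=4: a_4=5, p_4 = 5*264 + 107 = 1427, q_4 = 5*37 + 15 = 200.
  i=5: a_5=5, p_5 = 5*1427 + 264 = 7399, q_5 = 5*200 + 37 = 1037.
  i=6: a_6=1, p_6 = 1*7399 + 1427 = 8826, q_6 = 1*1037 + 200 = 1237.
  i=7: a_7=8, p_7 = 8*8826 + 7399 = 78007, q_7 = 8*1237 + 1037 = 10933.

7/1, 50/7, 107/15, 264/37, 1427/200, 7399/1037, 8826/1237, 78007/10933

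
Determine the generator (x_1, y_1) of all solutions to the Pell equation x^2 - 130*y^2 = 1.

(x, y) = (6499, 570)

First expand sqrt(130) as a continued fraction. With x_i = (sqrt(130) + m_i)/d_i and (m_0, d_0) = (0, 1): a_0 = floor(sqrt(130)) = 11, since 11^2 = 121 <= 130 < 144 = 12^2.
Iterate m_{i+1} = d_i*a_i - m_i, d_{i+1} = (130 - m_{i+1}^2)/d_i, a_{i+1} = floor((a_0 + m_{i+1})/d_{i+1}):
  m_1 = 1*11 - 0 = 11, d_1 = (130 - 11^2)/1 = 9/1 = 9, a_1 = floor((11 + 11)/9) = 2.
  m_2 = 9*2 - 11 = 7, d_2 = (130 - 7^2)/9 = 81/9 = 9, a_2 = floor((11 + 7)/9) = 2.
  m_3 = 9*2 - 7 = 11, d_3 = (130 - 11^2)/9 = 9/9 = 1, a_3 = floor((11 + 11)/1) = 22.
  m_4 = 1*22 - 11 = 11, d_4 = (130 - 11^2)/1 = 9/1 = 9: (m_4, d_4) = (m_1, d_1) = (11, 9), so from here the quotients repeat a_1, ..., a_3; the period length is 3.
So sqrt(130) = [11; (2, 2, 22)] with period length k = 3.
k is odd, so (p_{k-1}, q_{k-1}) only solves x^2 - 130y^2 = -1 and the fundamental solution of x^2 - 130y^2 = 1 is (p_{2k-1}, q_{2k-1}) = (p_5, q_5); compute convergents through index 5, running through the period twice.
Convergents (p_i = a_i*p_{i-1} + p_{i-2}, q_i = a_i*q_{i-1} + q_{i-2} with p_{-2}=0, p_{-1}=1, q_{-2}=1, q_{-1}=0):
  i=0: a_0=11, p_0 = 11*1 + 0 = 11, q_0 = 11*0 + 1 = 1.
  i=1: a_1=2, p_1 = 2*11 + 1 = 23, q_1 = 2*1 + 0 = 2.
  i=2: a_2=2, p_2 = 2*23 + 11 = 57, q_2 = 2*2 + 1 = 5.
  i=3: a_3=22, p_3 = 22*57 + 23 = 1277, q_3 = 22*5 + 2 = 112.
  i=4: a_4=2, p_4 = 2*1277 + 57 = 2611, q_4 = 2*112 + 5 = 229.
  i=5: a_5=2, p_5 = 2*2611 + 1277 = 6499, q_5 = 2*229 + 112 = 570.
Indeed p_2^2 - 130*q_2^2 = 3249 - 3250 = -1, not +1.
Check: 6499^2 - 130*570^2 = 42237001 - 42237000 = 1, so (x, y) = (6499, 570) solves the equation, and by the theorem it is the least positive solution.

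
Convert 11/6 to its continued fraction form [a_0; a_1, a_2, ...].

[1; 1, 5]

Run the Euclidean algorithm on 11 and 6; the successive quotients are the partial quotients a_0, a_1, ... (each step inverts the fractional part left over by the previous one):
  11 = 1*6 + 5, so a_0 = 1.
  6 = 1*5 + 1, so a_1 = 1.
  5 = 5*1 + 0, so a_2 = 5.
The remainder reaches 0 after 3 divisions, so the expansion has 3 partial quotients, read off in order.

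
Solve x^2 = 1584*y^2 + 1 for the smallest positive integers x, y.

First expand sqrt(1584) as a continued fraction. With x_i = (sqrt(1584) + m_i)/d_i and (m_0, d_0) = (0, 1): a_0 = floor(sqrt(1584)) = 39, since 39^2 = 1521 <= 1584 < 1600 = 40^2.
Iterate m_{i+1} = d_i*a_i - m_i, d_{i+1} = (1584 - m_{i+1}^2)/d_i, a_{i+1} = floor((a_0 + m_{i+1})/d_{i+1}):
  m_1 = 1*39 - 0 = 39, d_1 = (1584 - 39^2)/1 = 63/1 = 63, a_1 = floor((39 + 39)/63) = 1.
  m_2 = 63*1 - 39 = 24, d_2 = (1584 - 24^2)/63 = 1008/63 = 16, a_2 = floor((39 + 24)/16) = 3.
  m_3 = 16*3 - 24 = 24, d_3 = (1584 - 24^2)/16 = 1008/16 = 63, a_3 = floor((39 + 24)/63) = 1.
  m_4 = 63*1 - 24 = 39, d_4 = (1584 - 39^2)/63 = 63/63 = 1, a_4 = floor((39 + 39)/1) = 78.
  m_5 = 1*78 - 39 = 39, d_5 = (1584 - 39^2)/1 = 63/1 = 63: (m_5, d_5) = (m_1, d_1) = (39, 63), so from here the quotients repeat a_1, ..., a_4; the period length is 4.
So sqrt(1584) = [39; (1, 3, 1, 78)] with period length k = 4.
k is even, so the fundamental solution of x^2 - 1584y^2 = 1 is (p_{k-1}, q_{k-1}) = (p_3, q_3); compute convergents through index 3.
Convergents (p_i = a_i*p_{i-1} + p_{i-2}, q_i = a_i*q_{i-1} + q_{i-2} with p_{-2}=0, p_{-1}=1, q_{-2}=1, q_{-1}=0):
  i=0: a_0=39, p_0 = 39*1 + 0 = 39, q_0 = 39*0 + 1 = 1.
  i=1: a_1=1, p_1 = 1*39 + 1 = 40, q_1 = 1*1 + 0 = 1.
  i=2: a_2=3, p_2 = 3*40 + 39 = 159, q_2 = 3*1 + 1 = 4.
  i=3: a_3=1, p_3 = 1*159 + 40 = 199, q_3 = 1*4 + 1 = 5.
Check: 199^2 - 1584*5^2 = 39601 - 39600 = 1, so (x, y) = (199, 5) solves the equation, and by the theorem it is the least positive solution.

(x, y) = (199, 5)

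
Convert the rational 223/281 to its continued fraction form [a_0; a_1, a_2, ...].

Run the Euclidean algorithm on 223 and 281; the successive quotients are the partial quotients a_0, a_1, ... (each step inverts the fractional part left over by the previous one):
  223 = 0*281 + 223, so a_0 = 0.
  281 = 1*223 + 58, so a_1 = 1.
  223 = 3*58 + 49, so a_2 = 3.
  58 = 1*49 + 9, so a_3 = 1.
  49 = 5*9 + 4, so a_4 = 5.
  9 = 2*4 + 1, so a_5 = 2.
  4 = 4*1 + 0, so a_6 = 4.
The remainder reaches 0 after 7 divisions, so the expansion has 7 partial quotients, read off in order.

[0; 1, 3, 1, 5, 2, 4]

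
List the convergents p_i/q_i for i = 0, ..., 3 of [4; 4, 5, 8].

Using the convergent recurrence p_i = a_i*p_{i-1} + p_{i-2}, q_i = a_i*q_{i-1} + q_{i-2} with p_{-2}=0, p_{-1}=1, q_{-2}=1, q_{-1}=0:
  i=0: a_0=4, p_0 = 4*1 + 0 = 4, q_0 = 4*0 + 1 = 1.
  i=1: a_1=4, p_1 = 4*4 + 1 = 17, q_1 = 4*1 + 0 = 4.
  i=2: a_2=5, p_2 = 5*17 + 4 = 89, q_2 = 5*4 + 1 = 21.
  i=3: a_3=8, p_3 = 8*89 + 17 = 729, q_3 = 8*21 + 4 = 172.

4/1, 17/4, 89/21, 729/172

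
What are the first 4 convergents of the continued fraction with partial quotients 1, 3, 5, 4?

1/1, 4/3, 21/16, 88/67

Using the convergent recurrence p_i = a_i*p_{i-1} + p_{i-2}, q_i = a_i*q_{i-1} + q_{i-2} with p_{-2}=0, p_{-1}=1, q_{-2}=1, q_{-1}=0:
  i=0: a_0=1, p_0 = 1*1 + 0 = 1, q_0 = 1*0 + 1 = 1.
  i=1: a_1=3, p_1 = 3*1 + 1 = 4, q_1 = 3*1 + 0 = 3.
  i=2: a_2=5, p_2 = 5*4 + 1 = 21, q_2 = 5*3 + 1 = 16.
  i=3: a_3=4, p_3 = 4*21 + 4 = 88, q_3 = 4*16 + 3 = 67.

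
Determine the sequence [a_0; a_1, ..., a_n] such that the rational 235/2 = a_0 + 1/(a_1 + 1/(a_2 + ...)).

Run the Euclidean algorithm on 235 and 2; the successive quotients are the partial quotients a_0, a_1, ... (each step inverts the fractional part left over by the previous one):
  235 = 117*2 + 1, so a_0 = 117.
  2 = 2*1 + 0, so a_1 = 2.
The remainder reaches 0 after 2 divisions, so the expansion has 2 partial quotients, read off in order.

[117; 2]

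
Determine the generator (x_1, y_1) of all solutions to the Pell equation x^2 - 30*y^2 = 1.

(x, y) = (11, 2)

First expand sqrt(30) as a continued fraction. With x_i = (sqrt(30) + m_i)/d_i and (m_0, d_0) = (0, 1): a_0 = floor(sqrt(30)) = 5, since 5^2 = 25 <= 30 < 36 = 6^2.
Iterate m_{i+1} = d_i*a_i - m_i, d_{i+1} = (30 - m_{i+1}^2)/d_i, a_{i+1} = floor((a_0 + m_{i+1})/d_{i+1}):
  m_1 = 1*5 - 0 = 5, d_1 = (30 - 5^2)/1 = 5/1 = 5, a_1 = floor((5 + 5)/5) = 2.
  m_2 = 5*2 - 5 = 5, d_2 = (30 - 5^2)/5 = 5/5 = 1, a_2 = floor((5 + 5)/1) = 10.
  m_3 = 1*10 - 5 = 5, d_3 = (30 - 5^2)/1 = 5/1 = 5: (m_3, d_3) = (m_1, d_1) = (5, 5), so from here the quotients repeat a_1, a_2; the period length is 2.
So sqrt(30) = [5; (2, 10)] with period length k = 2.
k is even, so the fundamental solution of x^2 - 30y^2 = 1 is (p_{k-1}, q_{k-1}) = (p_1, q_1); compute convergents through index 1.
Convergents (p_i = a_i*p_{i-1} + p_{i-2}, q_i = a_i*q_{i-1} + q_{i-2} with p_{-2}=0, p_{-1}=1, q_{-2}=1, q_{-1}=0):
  i=0: a_0=5, p_0 = 5*1 + 0 = 5, q_0 = 5*0 + 1 = 1.
  i=1: a_1=2, p_1 = 2*5 + 1 = 11, q_1 = 2*1 + 0 = 2.
Check: 11^2 - 30*2^2 = 121 - 120 = 1, so (x, y) = (11, 2) solves the equation, and by the theorem it is the least positive solution.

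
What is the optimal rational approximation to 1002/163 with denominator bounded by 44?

209/34

Expand x = 1002/163 as a continued fraction with the Euclidean algorithm:
  1002 = 6*163 + 24, so a_0 = 6.
  163 = 6*24 + 19, so a_1 = 6.
  24 = 1*19 + 5, so a_2 = 1.
  19 = 3*5 + 4, so a_3 = 3.
  5 = 1*4 + 1, so a_4 = 1.
  4 = 4*1 + 0, so a_5 = 4.
so x = [6; 6, 1, 3, 1, 4].
Convergents (p_i = a_i*p_{i-1} + p_{i-2}, q_i = a_i*q_{i-1} + q_{i-2} with p_{-2}=0, p_{-1}=1, q_{-2}=1, q_{-1}=0), until the denominator exceeds 44:
  i=0: a_0=6, p_0 = 6*1 + 0 = 6, q_0 = 6*0 + 1 = 1.
  i=1: a_1=6, p_1 = 6*6 + 1 = 37, q_1 = 6*1 + 0 = 6.
  i=2: a_2=1, p_2 = 1*37 + 6 = 43, q_2 = 1*6 + 1 = 7.
  i=3: a_3=3, p_3 = 3*43 + 37 = 166, q_3 = 3*7 + 6 = 27.
  i=4: a_4=1, p_4 = 1*166 + 43 = 209, q_4 = 1*27 + 7 = 34.
  i=5: a_5=4, p_5 = 4*209 + 166 = 1002, q_5 = 4*34 + 27 = 163.
q_5 = 163 > 44, so the last convergent with denominator <= 44 is p_4/q_4 = 209/34.
The closest fraction with denominator <= 44 is either p_4/q_4 or the intermediate fraction (k*p_4 + p_3)/(k*q_4 + q_3) with the largest k >= 1 whose denominator stays <= 44; these approach x as k grows, and every other convergent or intermediate fraction in range is farther away.
Largest k: floor((44 - q_3)/q_4) = floor((44 - 27)/34) = 0.
Since k = 0, no intermediate fraction beyond p_4/q_4 has denominator <= 44, so the convergent 209/34 is the closest (its error is |1002*34 - 209*163|/(163*34) = 1/5542).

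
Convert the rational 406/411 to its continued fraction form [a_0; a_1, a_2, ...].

Run the Euclidean algorithm on 406 and 411; the successive quotients are the partial quotients a_0, a_1, ... (each step inverts the fractional part left over by the previous one):
  406 = 0*411 + 406, so a_0 = 0.
  411 = 1*406 + 5, so a_1 = 1.
  406 = 81*5 + 1, so a_2 = 81.
  5 = 5*1 + 0, so a_3 = 5.
The remainder reaches 0 after 4 divisions, so the expansion has 4 partial quotients, read off in order.

[0; 1, 81, 5]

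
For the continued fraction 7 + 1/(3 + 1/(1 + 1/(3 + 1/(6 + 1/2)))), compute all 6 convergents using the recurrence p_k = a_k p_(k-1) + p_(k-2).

Using the convergent recurrence p_i = a_i*p_{i-1} + p_{i-2}, q_i = a_i*q_{i-1} + q_{i-2} with p_{-2}=0, p_{-1}=1, q_{-2}=1, q_{-1}=0:
  i=0: a_0=7, p_0 = 7*1 + 0 = 7, q_0 = 7*0 + 1 = 1.
  i=1: a_1=3, p_1 = 3*7 + 1 = 22, q_1 = 3*1 + 0 = 3.
  i=2: a_2=1, p_2 = 1*22 + 7 = 29, q_2 = 1*3 + 1 = 4.
  i=3: a_3=3, p_3 = 3*29 + 22 = 109, q_3 = 3*4 + 3 = 15.
  i=4: a_4=6, p_4 = 6*109 + 29 = 683, q_4 = 6*15 + 4 = 94.
  i=5: a_5=2, p_5 = 2*683 + 109 = 1475, q_5 = 2*94 + 15 = 203.

7/1, 22/3, 29/4, 109/15, 683/94, 1475/203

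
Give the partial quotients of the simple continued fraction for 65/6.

[10; 1, 5]

Run the Euclidean algorithm on 65 and 6; the successive quotients are the partial quotients a_0, a_1, ... (each step inverts the fractional part left over by the previous one):
  65 = 10*6 + 5, so a_0 = 10.
  6 = 1*5 + 1, so a_1 = 1.
  5 = 5*1 + 0, so a_2 = 5.
The remainder reaches 0 after 3 divisions, so the expansion has 3 partial quotients, read off in order.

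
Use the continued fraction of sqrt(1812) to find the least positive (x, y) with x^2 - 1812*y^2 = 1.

(x, y) = (1653751, 38850)

First expand sqrt(1812) as a continued fraction. With x_i = (sqrt(1812) + m_i)/d_i and (m_0, d_0) = (0, 1): a_0 = floor(sqrt(1812)) = 42, since 42^2 = 1764 <= 1812 < 1849 = 43^2.
Iterate m_{i+1} = d_i*a_i - m_i, d_{i+1} = (1812 - m_{i+1}^2)/d_i, a_{i+1} = floor((a_0 + m_{i+1})/d_{i+1}):
  m_1 = 1*42 - 0 = 42, d_1 = (1812 - 42^2)/1 = 48/1 = 48, a_1 = floor((42 + 42)/48) = 1.
  m_2 = 48*1 - 42 = 6, d_2 = (1812 - 6^2)/48 = 1776/48 = 37, a_2 = floor((42 + 6)/37) = 1.
  m_3 = 37*1 - 6 = 31, d_3 = (1812 - 31^2)/37 = 851/37 = 23, a_3 = floor((42 + 31)/23) = 3.
  m_4 = 23*3 - 31 = 38, d_4 = (1812 - 38^2)/23 = 368/23 = 16, a_4 = floor((42 + 38)/16) = 5.
  m_5 = 16*5 - 38 = 42, d_5 = (1812 - 42^2)/16 = 48/16 = 3, a_5 = floor((42 + 42)/3) = 28.
  m_6 = 3*28 - 42 = 42, d_6 = (1812 - 42^2)/3 = 48/3 = 16, a_6 = floor((42 + 42)/16) = 5.
  m_7 = 16*5 - 42 = 38, d_7 = (1812 - 38^2)/16 = 368/16 = 23, a_7 = floor((42 + 38)/23) = 3.
  m_8 = 23*3 - 38 = 31, d_8 = (1812 - 31^2)/23 = 851/23 = 37, a_8 = floor((42 + 31)/37) = 1.
  m_9 = 37*1 - 31 = 6, d_9 = (1812 - 6^2)/37 = 1776/37 = 48, a_9 = floor((42 + 6)/48) = 1.
  m_10 = 48*1 - 6 = 42, d_10 = (1812 - 42^2)/48 = 48/48 = 1, a_10 = floor((42 + 42)/1) = 84.
  m_11 = 1*84 - 42 = 42, d_11 = (1812 - 42^2)/1 = 48/1 = 48: (m_11, d_11) = (m_1, d_1) = (42, 48), so from here the quotients repeat a_1, ..., a_10; the period length is 10.
So sqrt(1812) = [42; (1, 1, 3, 5, 28, 5, 3, 1, 1, 84)] with period length k = 10.
k is even, so the fundamental solution of x^2 - 1812y^2 = 1 is (p_{k-1}, q_{k-1}) = (p_9, q_9); compute convergents through index 9.
Convergents (p_i = a_i*p_{i-1} + p_{i-2}, q_i = a_i*q_{i-1} + q_{i-2} with p_{-2}=0, p_{-1}=1, q_{-2}=1, q_{-1}=0):
  i=0: a_0=42, p_0 = 42*1 + 0 = 42, q_0 = 42*0 + 1 = 1.
  i=1: a_1=1, p_1 = 1*42 + 1 = 43, q_1 = 1*1 + 0 = 1.
  i=2: a_2=1, p_2 = 1*43 + 42 = 85, q_2 = 1*1 + 1 = 2.
  i=3: a_3=3, p_3 = 3*85 + 43 = 298, q_3 = 3*2 + 1 = 7.
  i=4: a_4=5, p_4 = 5*298 + 85 = 1575, q_4 = 5*7 + 2 = 37.
  i=5: a_5=28, p_5 = 28*1575 + 298 = 44398, q_5 = 28*37 + 7 = 1043.
  i=6: a_6=5, p_6 = 5*44398 + 1575 = 223565, q_6 = 5*1043 + 37 = 5252.
  i=7: a_7=3, p_7 = 3*223565 + 44398 = 715093, q_7 = 3*5252 + 1043 = 16799.
  i=8: a_8=1, p_8 = 1*715093 + 223565 = 938658, q_8 = 1*16799 + 5252 = 22051.
  i=9: a_9=1, p_9 = 1*938658 + 715093 = 1653751, q_9 = 1*22051 + 16799 = 38850.
Check: 1653751^2 - 1812*38850^2 = 2734892370001 - 2734892370000 = 1, so (x, y) = (1653751, 38850) solves the equation, and by the theorem it is the least positive solution.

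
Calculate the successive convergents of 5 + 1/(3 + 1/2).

5/1, 16/3, 37/7

Using the convergent recurrence p_i = a_i*p_{i-1} + p_{i-2}, q_i = a_i*q_{i-1} + q_{i-2} with p_{-2}=0, p_{-1}=1, q_{-2}=1, q_{-1}=0:
  i=0: a_0=5, p_0 = 5*1 + 0 = 5, q_0 = 5*0 + 1 = 1.
  i=1: a_1=3, p_1 = 3*5 + 1 = 16, q_1 = 3*1 + 0 = 3.
  i=2: a_2=2, p_2 = 2*16 + 5 = 37, q_2 = 2*3 + 1 = 7.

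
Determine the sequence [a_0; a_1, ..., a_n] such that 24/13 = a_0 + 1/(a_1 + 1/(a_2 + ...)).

Run the Euclidean algorithm on 24 and 13; the successive quotients are the partial quotients a_0, a_1, ... (each step inverts the fractional part left over by the previous one):
  24 = 1*13 + 11, so a_0 = 1.
  13 = 1*11 + 2, so a_1 = 1.
  11 = 5*2 + 1, so a_2 = 5.
  2 = 2*1 + 0, so a_3 = 2.
The remainder reaches 0 after 4 divisions, so the expansion has 4 partial quotients, read off in order.

[1; 1, 5, 2]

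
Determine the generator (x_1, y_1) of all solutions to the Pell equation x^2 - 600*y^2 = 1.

First expand sqrt(600) as a continued fraction. With x_i = (sqrt(600) + m_i)/d_i and (m_0, d_0) = (0, 1): a_0 = floor(sqrt(600)) = 24, since 24^2 = 576 <= 600 < 625 = 25^2.
Iterate m_{i+1} = d_i*a_i - m_i, d_{i+1} = (600 - m_{i+1}^2)/d_i, a_{i+1} = floor((a_0 + m_{i+1})/d_{i+1}):
  m_1 = 1*24 - 0 = 24, d_1 = (600 - 24^2)/1 = 24/1 = 24, a_1 = floor((24 + 24)/24) = 2.
  m_2 = 24*2 - 24 = 24, d_2 = (600 - 24^2)/24 = 24/24 = 1, a_2 = floor((24 + 24)/1) = 48.
  m_3 = 1*48 - 24 = 24, d_3 = (600 - 24^2)/1 = 24/1 = 24: (m_3, d_3) = (m_1, d_1) = (24, 24), so from here the quotients repeat a_1, a_2; the period length is 2.
So sqrt(600) = [24; (2, 48)] with period length k = 2.
k is even, so the fundamental solution of x^2 - 600y^2 = 1 is (p_{k-1}, q_{k-1}) = (p_1, q_1); compute convergents through index 1.
Convergents (p_i = a_i*p_{i-1} + p_{i-2}, q_i = a_i*q_{i-1} + q_{i-2} with p_{-2}=0, p_{-1}=1, q_{-2}=1, q_{-1}=0):
  i=0: a_0=24, p_0 = 24*1 + 0 = 24, q_0 = 24*0 + 1 = 1.
  i=1: a_1=2, p_1 = 2*24 + 1 = 49, q_1 = 2*1 + 0 = 2.
Check: 49^2 - 600*2^2 = 2401 - 2400 = 1, so (x, y) = (49, 2) solves the equation, and by the theorem it is the least positive solution.

(x, y) = (49, 2)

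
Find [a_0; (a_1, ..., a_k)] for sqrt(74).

Write x_i = (sqrt(74) + m_i)/d_i with (m_0, d_0) = (0, 1). a_0 = floor(sqrt(74)) = 8, since 8^2 = 64 <= 74 < 81 = 9^2.
Iterate m_{i+1} = d_i*a_i - m_i, d_{i+1} = (74 - m_{i+1}^2)/d_i, a_{i+1} = floor((a_0 + m_{i+1})/d_{i+1}):
  m_1 = 1*8 - 0 = 8, d_1 = (74 - 8^2)/1 = 10/1 = 10, a_1 = floor((8 + 8)/10) = 1.
  m_2 = 10*1 - 8 = 2, d_2 = (74 - 2^2)/10 = 70/10 = 7, a_2 = floor((8 + 2)/7) = 1.
  m_3 = 7*1 - 2 = 5, d_3 = (74 - 5^2)/7 = 49/7 = 7, a_3 = floor((8 + 5)/7) = 1.
  m_4 = 7*1 - 5 = 2, d_4 = (74 - 2^2)/7 = 70/7 = 10, a_4 = floor((8 + 2)/10) = 1.
  m_5 = 10*1 - 2 = 8, d_5 = (74 - 8^2)/10 = 10/10 = 1, a_5 = floor((8 + 8)/1) = 16.
  m_6 = 1*16 - 8 = 8, d_6 = (74 - 8^2)/1 = 10/1 = 10: (m_6, d_6) = (m_1, d_1) = (8, 10), so from here the quotients repeat a_1, ..., a_5; the period length is 5.
Hence the expansion of sqrt(74) is a_0 = 8 followed by the repeating block 1, 1, 1, 1, 16 (period 5).

[8; (1, 1, 1, 1, 16)]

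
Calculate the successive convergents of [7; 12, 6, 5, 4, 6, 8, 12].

Using the convergent recurrence p_i = a_i*p_{i-1} + p_{i-2}, q_i = a_i*q_{i-1} + q_{i-2} with p_{-2}=0, p_{-1}=1, q_{-2}=1, q_{-1}=0:
  i=0: a_0=7, p_0 = 7*1 + 0 = 7, q_0 = 7*0 + 1 = 1.
  i=1: a_1=12, p_1 = 12*7 + 1 = 85, q_1 = 12*1 + 0 = 12.
  i=2: a_2=6, p_2 = 6*85 + 7 = 517, q_2 = 6*12 + 1 = 73.
  i=3: a_3=5, p_3 = 5*517 + 85 = 2670, q_3 = 5*73 + 12 = 377.
  i=4: a_4=4, p_4 = 4*2670 + 517 = 11197, q_4 = 4*377 + 73 = 1581.
  i=5: a_5=6, p_5 = 6*11197 + 2670 = 69852, q_5 = 6*1581 + 377 = 9863.
  i=6: a_6=8, p_6 = 8*69852 + 11197 = 570013, q_6 = 8*9863 + 1581 = 80485.
  i=7: a_7=12, p_7 = 12*570013 + 69852 = 6910008, q_7 = 12*80485 + 9863 = 975683.

7/1, 85/12, 517/73, 2670/377, 11197/1581, 69852/9863, 570013/80485, 6910008/975683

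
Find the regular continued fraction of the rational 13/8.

Run the Euclidean algorithm on 13 and 8; the successive quotients are the partial quotients a_0, a_1, ... (each step inverts the fractional part left over by the previous one):
  13 = 1*8 + 5, so a_0 = 1.
  8 = 1*5 + 3, so a_1 = 1.
  5 = 1*3 + 2, so a_2 = 1.
  3 = 1*2 + 1, so a_3 = 1.
  2 = 2*1 + 0, so a_4 = 2.
The remainder reaches 0 after 5 divisions, so the expansion has 5 partial quotients, read off in order.

[1; 1, 1, 1, 2]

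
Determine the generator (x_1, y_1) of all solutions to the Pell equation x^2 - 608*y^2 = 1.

First expand sqrt(608) as a continued fraction. With x_i = (sqrt(608) + m_i)/d_i and (m_0, d_0) = (0, 1): a_0 = floor(sqrt(608)) = 24, since 24^2 = 576 <= 608 < 625 = 25^2.
Iterate m_{i+1} = d_i*a_i - m_i, d_{i+1} = (608 - m_{i+1}^2)/d_i, a_{i+1} = floor((a_0 + m_{i+1})/d_{i+1}):
  m_1 = 1*24 - 0 = 24, d_1 = (608 - 24^2)/1 = 32/1 = 32, a_1 = floor((24 + 24)/32) = 1.
  m_2 = 32*1 - 24 = 8, d_2 = (608 - 8^2)/32 = 544/32 = 17, a_2 = floor((24 + 8)/17) = 1.
  m_3 = 17*1 - 8 = 9, d_3 = (608 - 9^2)/17 = 527/17 = 31, a_3 = floor((24 + 9)/31) = 1.
  m_4 = 31*1 - 9 = 22, d_4 = (608 - 22^2)/31 = 124/31 = 4, a_4 = floor((24 + 22)/4) = 11.
  m_5 = 4*11 - 22 = 22, d_5 = (608 - 22^2)/4 = 124/4 = 31, a_5 = floor((24 + 22)/31) = 1.
  m_6 = 31*1 - 22 = 9, d_6 = (608 - 9^2)/31 = 527/31 = 17, a_6 = floor((24 + 9)/17) = 1.
  m_7 = 17*1 - 9 = 8, d_7 = (608 - 8^2)/17 = 544/17 = 32, a_7 = floor((24 + 8)/32) = 1.
  m_8 = 32*1 - 8 = 24, d_8 = (608 - 24^2)/32 = 32/32 = 1, a_8 = floor((24 + 24)/1) = 48.
  m_9 = 1*48 - 24 = 24, d_9 = (608 - 24^2)/1 = 32/1 = 32: (m_9, d_9) = (m_1, d_1) = (24, 32), so from here the quotients repeat a_1, ..., a_8; the period length is 8.
So sqrt(608) = [24; (1, 1, 1, 11, 1, 1, 1, 48)] with period length k = 8.
k is even, so the fundamental solution of x^2 - 608y^2 = 1 is (p_{k-1}, q_{k-1}) = (p_7, q_7); compute convergents through index 7.
Convergents (p_i = a_i*p_{i-1} + p_{i-2}, q_i = a_i*q_{i-1} + q_{i-2} with p_{-2}=0, p_{-1}=1, q_{-2}=1, q_{-1}=0):
  i=0: a_0=24, p_0 = 24*1 + 0 = 24, q_0 = 24*0 + 1 = 1.
  i=1: a_1=1, p_1 = 1*24 + 1 = 25, q_1 = 1*1 + 0 = 1.
  i=2: a_2=1, p_2 = 1*25 + 24 = 49, q_2 = 1*1 + 1 = 2.
  i=3: a_3=1, p_3 = 1*49 + 25 = 74, q_3 = 1*2 + 1 = 3.
  i=4: a_4=11, p_4 = 11*74 + 49 = 863, q_4 = 11*3 + 2 = 35.
  i=5: a_5=1, p_5 = 1*863 + 74 = 937, q_5 = 1*35 + 3 = 38.
  i=6: a_6=1, p_6 = 1*937 + 863 = 1800, q_6 = 1*38 + 35 = 73.
  i=7: a_7=1, p_7 = 1*1800 + 937 = 2737, q_7 = 1*73 + 38 = 111.
Check: 2737^2 - 608*111^2 = 7491169 - 7491168 = 1, so (x, y) = (2737, 111) solves the equation, and by the theorem it is the least positive solution.

(x, y) = (2737, 111)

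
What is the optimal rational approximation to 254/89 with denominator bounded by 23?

Expand x = 254/89 as a continued fraction with the Euclidean algorithm:
  254 = 2*89 + 76, so a_0 = 2.
  89 = 1*76 + 13, so a_1 = 1.
  76 = 5*13 + 11, so a_2 = 5.
  13 = 1*11 + 2, so a_3 = 1.
  11 = 5*2 + 1, so a_4 = 5.
  2 = 2*1 + 0, so a_5 = 2.
so x = [2; 1, 5, 1, 5, 2].
Convergents (p_i = a_i*p_{i-1} + p_{i-2}, q_i = a_i*q_{i-1} + q_{i-2} with p_{-2}=0, p_{-1}=1, q_{-2}=1, q_{-1}=0), until the denominator exceeds 23:
  i=0: a_0=2, p_0 = 2*1 + 0 = 2, q_0 = 2*0 + 1 = 1.
  i=1: a_1=1, p_1 = 1*2 + 1 = 3, q_1 = 1*1 + 0 = 1.
  i=2: a_2=5, p_2 = 5*3 + 2 = 17, q_2 = 5*1 + 1 = 6.
  i=3: a_3=1, p_3 = 1*17 + 3 = 20, q_3 = 1*6 + 1 = 7.
  i=4: a_4=5, p_4 = 5*20 + 17 = 117, q_4 = 5*7 + 6 = 41.
q_4 = 41 > 23, so the last convergent with denominator <= 23 is p_3/q_3 = 20/7.
The closest fraction with denominator <= 23 is either p_3/q_3 or the intermediate fraction (k*p_3 + p_2)/(k*q_3 + q_2) with the largest k >= 1 whose denominator stays <= 23; these approach x as k grows, and every other convergent or intermediate fraction in range is farther away.
Largest k: floor((23 - q_2)/q_3) = floor((23 - 6)/7) = 2.
That gives (2*20 + 17)/(2*7 + 6) = 57/20.
Compare the errors: |x - 20/7| = |254*7 - 20*89|/(89*7) = 2/623, and |x - 57/20| = |254*20 - 57*89|/(89*20) = 7/1780.
Cross-multiplying, 2*1780 = 3560 < 4361 = 7*623, so 2/623 is smaller: the convergent 20/7 is closer to x than 57/20.

20/7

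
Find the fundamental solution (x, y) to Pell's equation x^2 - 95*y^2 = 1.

First expand sqrt(95) as a continued fraction. With x_i = (sqrt(95) + m_i)/d_i and (m_0, d_0) = (0, 1): a_0 = floor(sqrt(95)) = 9, since 9^2 = 81 <= 95 < 100 = 10^2.
Iterate m_{i+1} = d_i*a_i - m_i, d_{i+1} = (95 - m_{i+1}^2)/d_i, a_{i+1} = floor((a_0 + m_{i+1})/d_{i+1}):
  m_1 = 1*9 - 0 = 9, d_1 = (95 - 9^2)/1 = 14/1 = 14, a_1 = floor((9 + 9)/14) = 1.
  m_2 = 14*1 - 9 = 5, d_2 = (95 - 5^2)/14 = 70/14 = 5, a_2 = floor((9 + 5)/5) = 2.
  m_3 = 5*2 - 5 = 5, d_3 = (95 - 5^2)/5 = 70/5 = 14, a_3 = floor((9 + 5)/14) = 1.
  m_4 = 14*1 - 5 = 9, d_4 = (95 - 9^2)/14 = 14/14 = 1, a_4 = floor((9 + 9)/1) = 18.
  m_5 = 1*18 - 9 = 9, d_5 = (95 - 9^2)/1 = 14/1 = 14: (m_5, d_5) = (m_1, d_1) = (9, 14), so from here the quotients repeat a_1, ..., a_4; the period length is 4.
So sqrt(95) = [9; (1, 2, 1, 18)] with period length k = 4.
k is even, so the fundamental solution of x^2 - 95y^2 = 1 is (p_{k-1}, q_{k-1}) = (p_3, q_3); compute convergents through index 3.
Convergents (p_i = a_i*p_{i-1} + p_{i-2}, q_i = a_i*q_{i-1} + q_{i-2} with p_{-2}=0, p_{-1}=1, q_{-2}=1, q_{-1}=0):
  i=0: a_0=9, p_0 = 9*1 + 0 = 9, q_0 = 9*0 + 1 = 1.
  i=1: a_1=1, p_1 = 1*9 + 1 = 10, q_1 = 1*1 + 0 = 1.
  i=2: a_2=2, p_2 = 2*10 + 9 = 29, q_2 = 2*1 + 1 = 3.
  i=3: a_3=1, p_3 = 1*29 + 10 = 39, q_3 = 1*3 + 1 = 4.
Check: 39^2 - 95*4^2 = 1521 - 1520 = 1, so (x, y) = (39, 4) solves the equation, and by the theorem it is the least positive solution.

(x, y) = (39, 4)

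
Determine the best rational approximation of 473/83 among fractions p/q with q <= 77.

416/73

Expand x = 473/83 as a continued fraction with the Euclidean algorithm:
  473 = 5*83 + 58, so a_0 = 5.
  83 = 1*58 + 25, so a_1 = 1.
  58 = 2*25 + 8, so a_2 = 2.
  25 = 3*8 + 1, so a_3 = 3.
  8 = 8*1 + 0, so a_4 = 8.
so x = [5; 1, 2, 3, 8].
Convergents (p_i = a_i*p_{i-1} + p_{i-2}, q_i = a_i*q_{i-1} + q_{i-2} with p_{-2}=0, p_{-1}=1, q_{-2}=1, q_{-1}=0), until the denominator exceeds 77:
  i=0: a_0=5, p_0 = 5*1 + 0 = 5, q_0 = 5*0 + 1 = 1.
  i=1: a_1=1, p_1 = 1*5 + 1 = 6, q_1 = 1*1 + 0 = 1.
  i=2: a_2=2, p_2 = 2*6 + 5 = 17, q_2 = 2*1 + 1 = 3.
  i=3: a_3=3, p_3 = 3*17 + 6 = 57, q_3 = 3*3 + 1 = 10.
  i=4: a_4=8, p_4 = 8*57 + 17 = 473, q_4 = 8*10 + 3 = 83.
q_4 = 83 > 77, so the last convergent with denominator <= 77 is p_3/q_3 = 57/10.
The closest fraction with denominator <= 77 is either p_3/q_3 or the intermediate fraction (k*p_3 + p_2)/(k*q_3 + q_2) with the largest k >= 1 whose denominator stays <= 77; these approach x as k grows, and every other convergent or intermediate fraction in range is farther away.
Largest k: floor((77 - q_2)/q_3) = floor((77 - 3)/10) = 7.
That gives (7*57 + 17)/(7*10 + 3) = 416/73.
Compare the errors: |x - 57/10| = |473*10 - 57*83|/(83*10) = 1/830, and |x - 416/73| = |473*73 - 416*83|/(83*73) = 1/6059.
Cross-multiplying, 1*830 = 830 < 6059 = 1*6059, so 1/6059 is smaller: the intermediate fraction 416/73 is closer to x than 57/10.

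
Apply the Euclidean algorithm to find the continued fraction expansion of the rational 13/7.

Run the Euclidean algorithm on 13 and 7; the successive quotients are the partial quotients a_0, a_1, ... (each step inverts the fractional part left over by the previous one):
  13 = 1*7 + 6, so a_0 = 1.
  7 = 1*6 + 1, so a_1 = 1.
  6 = 6*1 + 0, so a_2 = 6.
The remainder reaches 0 after 3 divisions, so the expansion has 3 partial quotients, read off in order.

[1; 1, 6]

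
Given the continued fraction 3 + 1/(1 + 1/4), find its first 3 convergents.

3/1, 4/1, 19/5

Using the convergent recurrence p_i = a_i*p_{i-1} + p_{i-2}, q_i = a_i*q_{i-1} + q_{i-2} with p_{-2}=0, p_{-1}=1, q_{-2}=1, q_{-1}=0:
  i=0: a_0=3, p_0 = 3*1 + 0 = 3, q_0 = 3*0 + 1 = 1.
  i=1: a_1=1, p_1 = 1*3 + 1 = 4, q_1 = 1*1 + 0 = 1.
  i=2: a_2=4, p_2 = 4*4 + 3 = 19, q_2 = 4*1 + 1 = 5.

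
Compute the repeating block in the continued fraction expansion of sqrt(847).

Write x_i = (sqrt(847) + m_i)/d_i with (m_0, d_0) = (0, 1). a_0 = floor(sqrt(847)) = 29, since 29^2 = 841 <= 847 < 900 = 30^2.
Iterate m_{i+1} = d_i*a_i - m_i, d_{i+1} = (847 - m_{i+1}^2)/d_i, a_{i+1} = floor((a_0 + m_{i+1})/d_{i+1}):
  m_1 = 1*29 - 0 = 29, d_1 = (847 - 29^2)/1 = 6/1 = 6, a_1 = floor((29 + 29)/6) = 9.
  m_2 = 6*9 - 29 = 25, d_2 = (847 - 25^2)/6 = 222/6 = 37, a_2 = floor((29 + 25)/37) = 1.
  m_3 = 37*1 - 25 = 12, d_3 = (847 - 12^2)/37 = 703/37 = 19, a_3 = floor((29 + 12)/19) = 2.
  m_4 = 19*2 - 12 = 26, d_4 = (847 - 26^2)/19 = 171/19 = 9, a_4 = floor((29 + 26)/9) = 6.
  m_5 = 9*6 - 26 = 28, d_5 = (847 - 28^2)/9 = 63/9 = 7, a_5 = floor((29 + 28)/7) = 8.
  m_6 = 7*8 - 28 = 28, d_6 = (847 - 28^2)/7 = 63/7 = 9, a_6 = floor((29 + 28)/9) = 6.
  m_7 = 9*6 - 28 = 26, d_7 = (847 - 26^2)/9 = 171/9 = 19, a_7 = floor((29 + 26)/19) = 2.
  m_8 = 19*2 - 26 = 12, d_8 = (847 - 12^2)/19 = 703/19 = 37, a_8 = floor((29 + 12)/37) = 1.
  m_9 = 37*1 - 12 = 25, d_9 = (847 - 25^2)/37 = 222/37 = 6, a_9 = floor((29 + 25)/6) = 9.
  m_10 = 6*9 - 25 = 29, d_10 = (847 - 29^2)/6 = 6/6 = 1, a_10 = floor((29 + 29)/1) = 58.
  m_11 = 1*58 - 29 = 29, d_11 = (847 - 29^2)/1 = 6/1 = 6: (m_11, d_11) = (m_1, d_1) = (29, 6), so from here the quotients repeat a_1, ..., a_10; the period length is 10.
Hence the expansion of sqrt(847) is a_0 = 29 followed by the repeating block 9, 1, 2, 6, 8, 6, 2, 1, 9, 58 (period 10).

[29; (9, 1, 2, 6, 8, 6, 2, 1, 9, 58)]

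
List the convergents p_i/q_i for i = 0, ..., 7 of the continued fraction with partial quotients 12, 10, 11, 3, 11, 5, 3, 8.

Using the convergent recurrence p_i = a_i*p_{i-1} + p_{i-2}, q_i = a_i*q_{i-1} + q_{i-2} with p_{-2}=0, p_{-1}=1, q_{-2}=1, q_{-1}=0:
  i=0: a_0=12, p_0 = 12*1 + 0 = 12, q_0 = 12*0 + 1 = 1.
  i=1: a_1=10, p_1 = 10*12 + 1 = 121, q_1 = 10*1 + 0 = 10.
  i=2: a_2=11, p_2 = 11*121 + 12 = 1343, q_2 = 11*10 + 1 = 111.
  i=3: a_3=3, p_3 = 3*1343 + 121 = 4150, q_3 = 3*111 + 10 = 343.
  i=4: a_4=11, p_4 = 11*4150 + 1343 = 46993, q_4 = 11*343 + 111 = 3884.
  i=5: a_5=5, p_5 = 5*46993 + 4150 = 239115, q_5 = 5*3884 + 343 = 19763.
  i=6: a_6=3, p_6 = 3*239115 + 46993 = 764338, q_6 = 3*19763 + 3884 = 63173.
  i=7: a_7=8, p_7 = 8*764338 + 239115 = 6353819, q_7 = 8*63173 + 19763 = 525147.

12/1, 121/10, 1343/111, 4150/343, 46993/3884, 239115/19763, 764338/63173, 6353819/525147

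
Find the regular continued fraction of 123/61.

[2; 61]

Run the Euclidean algorithm on 123 and 61; the successive quotients are the partial quotients a_0, a_1, ... (each step inverts the fractional part left over by the previous one):
  123 = 2*61 + 1, so a_0 = 2.
  61 = 61*1 + 0, so a_1 = 61.
The remainder reaches 0 after 2 divisions, so the expansion has 2 partial quotients, read off in order.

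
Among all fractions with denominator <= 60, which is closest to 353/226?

89/57

Expand x = 353/226 as a continued fraction with the Euclidean algorithm:
  353 = 1*226 + 127, so a_0 = 1.
  226 = 1*127 + 99, so a_1 = 1.
  127 = 1*99 + 28, so a_2 = 1.
  99 = 3*28 + 15, so a_3 = 3.
  28 = 1*15 + 13, so a_4 = 1.
  15 = 1*13 + 2, so a_5 = 1.
  13 = 6*2 + 1, so a_6 = 6.
  2 = 2*1 + 0, so a_7 = 2.
so x = [1; 1, 1, 3, 1, 1, 6, 2].
Convergents (p_i = a_i*p_{i-1} + p_{i-2}, q_i = a_i*q_{i-1} + q_{i-2} with p_{-2}=0, p_{-1}=1, q_{-2}=1, q_{-1}=0), until the denominator exceeds 60:
  i=0: a_0=1, p_0 = 1*1 + 0 = 1, q_0 = 1*0 + 1 = 1.
  i=1: a_1=1, p_1 = 1*1 + 1 = 2, q_1 = 1*1 + 0 = 1.
  i=2: a_2=1, p_2 = 1*2 + 1 = 3, q_2 = 1*1 + 1 = 2.
  i=3: a_3=3, p_3 = 3*3 + 2 = 11, q_3 = 3*2 + 1 = 7.
  i=4: a_4=1, p_4 = 1*11 + 3 = 14, q_4 = 1*7 + 2 = 9.
  i=5: a_5=1, p_5 = 1*14 + 11 = 25, q_5 = 1*9 + 7 = 16.
  i=6: a_6=6, p_6 = 6*25 + 14 = 164, q_6 = 6*16 + 9 = 105.
q_6 = 105 > 60, so the last convergent with denominator <= 60 is p_5/q_5 = 25/16.
The closest fraction with denominator <= 60 is either p_5/q_5 or the intermediate fraction (k*p_5 + p_4)/(k*q_5 + q_4) with the largest k >= 1 whose denominator stays <= 60; these approach x as k grows, and every other convergent or intermediate fraction in range is farther away.
Largest k: floor((60 - q_4)/q_5) = floor((60 - 9)/16) = 3.
That gives (3*25 + 14)/(3*16 + 9) = 89/57.
Compare the errors: |x - 25/16| = |353*16 - 25*226|/(226*16) = 2/3616, and |x - 89/57| = |353*57 - 89*226|/(226*57) = 7/12882.
Cross-multiplying, 7*3616 = 25312 < 25764 = 2*12882, so 7/12882 is smaller: the intermediate fraction 89/57 is closer to x than 25/16.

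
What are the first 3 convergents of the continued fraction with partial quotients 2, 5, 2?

2/1, 11/5, 24/11

Using the convergent recurrence p_i = a_i*p_{i-1} + p_{i-2}, q_i = a_i*q_{i-1} + q_{i-2} with p_{-2}=0, p_{-1}=1, q_{-2}=1, q_{-1}=0:
  i=0: a_0=2, p_0 = 2*1 + 0 = 2, q_0 = 2*0 + 1 = 1.
  i=1: a_1=5, p_1 = 5*2 + 1 = 11, q_1 = 5*1 + 0 = 5.
  i=2: a_2=2, p_2 = 2*11 + 2 = 24, q_2 = 2*5 + 1 = 11.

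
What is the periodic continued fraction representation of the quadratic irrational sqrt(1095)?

[33; (11, 66)]

Write x_i = (sqrt(1095) + m_i)/d_i with (m_0, d_0) = (0, 1). a_0 = floor(sqrt(1095)) = 33, since 33^2 = 1089 <= 1095 < 1156 = 34^2.
Iterate m_{i+1} = d_i*a_i - m_i, d_{i+1} = (1095 - m_{i+1}^2)/d_i, a_{i+1} = floor((a_0 + m_{i+1})/d_{i+1}):
  m_1 = 1*33 - 0 = 33, d_1 = (1095 - 33^2)/1 = 6/1 = 6, a_1 = floor((33 + 33)/6) = 11.
  m_2 = 6*11 - 33 = 33, d_2 = (1095 - 33^2)/6 = 6/6 = 1, a_2 = floor((33 + 33)/1) = 66.
  m_3 = 1*66 - 33 = 33, d_3 = (1095 - 33^2)/1 = 6/1 = 6: (m_3, d_3) = (m_1, d_1) = (33, 6), so from here the quotients repeat a_1, a_2; the period length is 2.
Hence the expansion of sqrt(1095) is a_0 = 33 followed by the repeating block 11, 66 (period 2).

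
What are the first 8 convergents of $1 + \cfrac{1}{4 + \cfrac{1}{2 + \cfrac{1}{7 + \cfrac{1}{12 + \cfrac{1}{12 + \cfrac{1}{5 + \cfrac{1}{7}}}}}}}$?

1/1, 5/4, 11/9, 82/67, 995/813, 12022/9823, 61105/49928, 439757/359319

Using the convergent recurrence p_i = a_i*p_{i-1} + p_{i-2}, q_i = a_i*q_{i-1} + q_{i-2} with p_{-2}=0, p_{-1}=1, q_{-2}=1, q_{-1}=0:
  i=0: a_0=1, p_0 = 1*1 + 0 = 1, q_0 = 1*0 + 1 = 1.
  i=1: a_1=4, p_1 = 4*1 + 1 = 5, q_1 = 4*1 + 0 = 4.
  i=2: a_2=2, p_2 = 2*5 + 1 = 11, q_2 = 2*4 + 1 = 9.
  i=3: a_3=7, p_3 = 7*11 + 5 = 82, q_3 = 7*9 + 4 = 67.
  i=4: a_4=12, p_4 = 12*82 + 11 = 995, q_4 = 12*67 + 9 = 813.
  i=5: a_5=12, p_5 = 12*995 + 82 = 12022, q_5 = 12*813 + 67 = 9823.
  i=6: a_6=5, p_6 = 5*12022 + 995 = 61105, q_6 = 5*9823 + 813 = 49928.
  i=7: a_7=7, p_7 = 7*61105 + 12022 = 439757, q_7 = 7*49928 + 9823 = 359319.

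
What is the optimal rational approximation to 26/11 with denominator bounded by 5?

Expand x = 26/11 as a continued fraction with the Euclidean algorithm:
  26 = 2*11 + 4, so a_0 = 2.
  11 = 2*4 + 3, so a_1 = 2.
  4 = 1*3 + 1, so a_2 = 1.
  3 = 3*1 + 0, so a_3 = 3.
so x = [2; 2, 1, 3].
Convergents (p_i = a_i*p_{i-1} + p_{i-2}, q_i = a_i*q_{i-1} + q_{i-2} with p_{-2}=0, p_{-1}=1, q_{-2}=1, q_{-1}=0), until the denominator exceeds 5:
  i=0: a_0=2, p_0 = 2*1 + 0 = 2, q_0 = 2*0 + 1 = 1.
  i=1: a_1=2, p_1 = 2*2 + 1 = 5, q_1 = 2*1 + 0 = 2.
  i=2: a_2=1, p_2 = 1*5 + 2 = 7, q_2 = 1*2 + 1 = 3.
  i=3: a_3=3, p_3 = 3*7 + 5 = 26, q_3 = 3*3 + 2 = 11.
q_3 = 11 > 5, so the last convergent with denominator <= 5 is p_2/q_2 = 7/3.
The closest fraction with denominator <= 5 is either p_2/q_2 or the intermediate fraction (k*p_2 + p_1)/(k*q_2 + q_1) with the largest k >= 1 whose denominator stays <= 5; these approach x as k grows, and every other convergent or intermediate fraction in range is farther away.
Largest k: floor((5 - q_1)/q_2) = floor((5 - 2)/3) = 1.
That gives (1*7 + 5)/(1*3 + 2) = 12/5.
Compare the errors: |x - 7/3| = |26*3 - 7*11|/(11*3) = 1/33, and |x - 12/5| = |26*5 - 12*11|/(11*5) = 2/55.
Cross-multiplying, 1*55 = 55 < 66 = 2*33, so 1/33 is smaller: the convergent 7/3 is closer to x than 12/5.

7/3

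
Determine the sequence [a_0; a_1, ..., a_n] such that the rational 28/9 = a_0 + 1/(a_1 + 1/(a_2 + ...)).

Run the Euclidean algorithm on 28 and 9; the successive quotients are the partial quotients a_0, a_1, ... (each step inverts the fractional part left over by the previous one):
  28 = 3*9 + 1, so a_0 = 3.
  9 = 9*1 + 0, so a_1 = 9.
The remainder reaches 0 after 2 divisions, so the expansion has 2 partial quotients, read off in order.

[3; 9]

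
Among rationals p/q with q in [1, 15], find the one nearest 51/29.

Expand x = 51/29 as a continued fraction with the Euclidean algorithm:
  51 = 1*29 + 22, so a_0 = 1.
  29 = 1*22 + 7, so a_1 = 1.
  22 = 3*7 + 1, so a_2 = 3.
  7 = 7*1 + 0, so a_3 = 7.
so x = [1; 1, 3, 7].
Convergents (p_i = a_i*p_{i-1} + p_{i-2}, q_i = a_i*q_{i-1} + q_{i-2} with p_{-2}=0, p_{-1}=1, q_{-2}=1, q_{-1}=0), until the denominator exceeds 15:
  i=0: a_0=1, p_0 = 1*1 + 0 = 1, q_0 = 1*0 + 1 = 1.
  i=1: a_1=1, p_1 = 1*1 + 1 = 2, q_1 = 1*1 + 0 = 1.
  i=2: a_2=3, p_2 = 3*2 + 1 = 7, q_2 = 3*1 + 1 = 4.
  i=3: a_3=7, p_3 = 7*7 + 2 = 51, q_3 = 7*4 + 1 = 29.
q_3 = 29 > 15, so the last convergent with denominator <= 15 is p_2/q_2 = 7/4.
The closest fraction with denominator <= 15 is either p_2/q_2 or the intermediate fraction (k*p_2 + p_1)/(k*q_2 + q_1) with the largest k >= 1 whose denominator stays <= 15; these approach x as k grows, and every other convergent or intermediate fraction in range is farther away.
Largest k: floor((15 - q_1)/q_2) = floor((15 - 1)/4) = 3.
That gives (3*7 + 2)/(3*4 + 1) = 23/13.
Compare the errors: |x - 7/4| = |51*4 - 7*29|/(29*4) = 1/116, and |x - 23/13| = |51*13 - 23*29|/(29*13) = 4/377.
Cross-multiplying, 1*377 = 377 < 464 = 4*116, so 1/116 is smaller: the convergent 7/4 is closer to x than 23/13.

7/4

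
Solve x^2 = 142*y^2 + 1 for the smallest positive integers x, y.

First expand sqrt(142) as a continued fraction. With x_i = (sqrt(142) + m_i)/d_i and (m_0, d_0) = (0, 1): a_0 = floor(sqrt(142)) = 11, since 11^2 = 121 <= 142 < 144 = 12^2.
Iterate m_{i+1} = d_i*a_i - m_i, d_{i+1} = (142 - m_{i+1}^2)/d_i, a_{i+1} = floor((a_0 + m_{i+1})/d_{i+1}):
  m_1 = 1*11 - 0 = 11, d_1 = (142 - 11^2)/1 = 21/1 = 21, a_1 = floor((11 + 11)/21) = 1.
  m_2 = 21*1 - 11 = 10, d_2 = (142 - 10^2)/21 = 42/21 = 2, a_2 = floor((11 + 10)/2) = 10.
  m_3 = 2*10 - 10 = 10, d_3 = (142 - 10^2)/2 = 42/2 = 21, a_3 = floor((11 + 10)/21) = 1.
  m_4 = 21*1 - 10 = 11, d_4 = (142 - 11^2)/21 = 21/21 = 1, a_4 = floor((11 + 11)/1) = 22.
  m_5 = 1*22 - 11 = 11, d_5 = (142 - 11^2)/1 = 21/1 = 21: (m_5, d_5) = (m_1, d_1) = (11, 21), so from here the quotients repeat a_1, ..., a_4; the period length is 4.
So sqrt(142) = [11; (1, 10, 1, 22)] with period length k = 4.
k is even, so the fundamental solution of x^2 - 142y^2 = 1 is (p_{k-1}, q_{k-1}) = (p_3, q_3); compute convergents through index 3.
Convergents (p_i = a_i*p_{i-1} + p_{i-2}, q_i = a_i*q_{i-1} + q_{i-2} with p_{-2}=0, p_{-1}=1, q_{-2}=1, q_{-1}=0):
  i=0: a_0=11, p_0 = 11*1 + 0 = 11, q_0 = 11*0 + 1 = 1.
  i=1: a_1=1, p_1 = 1*11 + 1 = 12, q_1 = 1*1 + 0 = 1.
  i=2: a_2=10, p_2 = 10*12 + 11 = 131, q_2 = 10*1 + 1 = 11.
  i=3: a_3=1, p_3 = 1*131 + 12 = 143, q_3 = 1*11 + 1 = 12.
Check: 143^2 - 142*12^2 = 20449 - 20448 = 1, so (x, y) = (143, 12) solves the equation, and by the theorem it is the least positive solution.

(x, y) = (143, 12)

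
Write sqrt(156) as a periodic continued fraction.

Write x_i = (sqrt(156) + m_i)/d_i with (m_0, d_0) = (0, 1). a_0 = floor(sqrt(156)) = 12, since 12^2 = 144 <= 156 < 169 = 13^2.
Iterate m_{i+1} = d_i*a_i - m_i, d_{i+1} = (156 - m_{i+1}^2)/d_i, a_{i+1} = floor((a_0 + m_{i+1})/d_{i+1}):
  m_1 = 1*12 - 0 = 12, d_1 = (156 - 12^2)/1 = 12/1 = 12, a_1 = floor((12 + 12)/12) = 2.
  m_2 = 12*2 - 12 = 12, d_2 = (156 - 12^2)/12 = 12/12 = 1, a_2 = floor((12 + 12)/1) = 24.
  m_3 = 1*24 - 12 = 12, d_3 = (156 - 12^2)/1 = 12/1 = 12: (m_3, d_3) = (m_1, d_1) = (12, 12), so from here the quotients repeat a_1, a_2; the period length is 2.
Hence the expansion of sqrt(156) is a_0 = 12 followed by the repeating block 2, 24 (period 2).

[12; (2, 24)]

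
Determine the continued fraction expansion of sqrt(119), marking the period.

[10; (1, 9, 1, 20)]

Write x_i = (sqrt(119) + m_i)/d_i with (m_0, d_0) = (0, 1). a_0 = floor(sqrt(119)) = 10, since 10^2 = 100 <= 119 < 121 = 11^2.
Iterate m_{i+1} = d_i*a_i - m_i, d_{i+1} = (119 - m_{i+1}^2)/d_i, a_{i+1} = floor((a_0 + m_{i+1})/d_{i+1}):
  m_1 = 1*10 - 0 = 10, d_1 = (119 - 10^2)/1 = 19/1 = 19, a_1 = floor((10 + 10)/19) = 1.
  m_2 = 19*1 - 10 = 9, d_2 = (119 - 9^2)/19 = 38/19 = 2, a_2 = floor((10 + 9)/2) = 9.
  m_3 = 2*9 - 9 = 9, d_3 = (119 - 9^2)/2 = 38/2 = 19, a_3 = floor((10 + 9)/19) = 1.
  m_4 = 19*1 - 9 = 10, d_4 = (119 - 10^2)/19 = 19/19 = 1, a_4 = floor((10 + 10)/1) = 20.
  m_5 = 1*20 - 10 = 10, d_5 = (119 - 10^2)/1 = 19/1 = 19: (m_5, d_5) = (m_1, d_1) = (10, 19), so from here the quotients repeat a_1, ..., a_4; the period length is 4.
Hence the expansion of sqrt(119) is a_0 = 10 followed by the repeating block 1, 9, 1, 20 (period 4).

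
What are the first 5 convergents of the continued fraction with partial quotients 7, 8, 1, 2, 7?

Using the convergent recurrence p_i = a_i*p_{i-1} + p_{i-2}, q_i = a_i*q_{i-1} + q_{i-2} with p_{-2}=0, p_{-1}=1, q_{-2}=1, q_{-1}=0:
  i=0: a_0=7, p_0 = 7*1 + 0 = 7, q_0 = 7*0 + 1 = 1.
  i=1: a_1=8, p_1 = 8*7 + 1 = 57, q_1 = 8*1 + 0 = 8.
  i=2: a_2=1, p_2 = 1*57 + 7 = 64, q_2 = 1*8 + 1 = 9.
  i=3: a_3=2, p_3 = 2*64 + 57 = 185, q_3 = 2*9 + 8 = 26.
  i=4: a_4=7, p_4 = 7*185 + 64 = 1359, q_4 = 7*26 + 9 = 191.

7/1, 57/8, 64/9, 185/26, 1359/191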